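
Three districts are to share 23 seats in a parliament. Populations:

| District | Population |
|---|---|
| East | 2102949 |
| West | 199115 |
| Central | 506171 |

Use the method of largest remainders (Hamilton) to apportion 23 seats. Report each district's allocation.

Standard divisor: 2808235 ÷ 23 ≈ 122097.174.
Standard quotas: East 17.2236, West 1.6308, Central 4.1456.
Lower quotas: East 17, West 1, Central 4 (sum 22, leaving 1 seat).
Remainders in descending order: West 0.6308, East 0.2236, Central 0.1456.
Largest remainder: West receives the extra seat.

East=17; West=2; Central=4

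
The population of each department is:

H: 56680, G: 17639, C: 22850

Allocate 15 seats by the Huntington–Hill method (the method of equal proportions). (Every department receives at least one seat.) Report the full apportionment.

H=9, G=3, C=3

With divisor 6638: modified quotas H 8.539, G 2.657, C 3.442.
Geometric-mean thresholds: H √(8·9)=8.485, G √(2·3)=2.449, C √(3·4)=3.464.
Each quota rounded against its threshold gives H 9, G 3, C 3 (total 15).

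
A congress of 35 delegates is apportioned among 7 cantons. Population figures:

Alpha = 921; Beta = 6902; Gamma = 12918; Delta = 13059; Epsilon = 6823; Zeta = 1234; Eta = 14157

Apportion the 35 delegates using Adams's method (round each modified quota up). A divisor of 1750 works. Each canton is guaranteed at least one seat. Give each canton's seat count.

With modified divisor 1750: modified quotas Alpha 0.526, Beta 3.944, Gamma 7.382, Delta 7.462, Epsilon 3.899, Zeta 0.705, Eta 8.090.
Rounding up: Alpha 1, Beta 4, Gamma 8, Delta 8, Epsilon 4, Zeta 1, Eta 9 (total 35).

Alpha 1, Beta 4, Gamma 8, Delta 8, Epsilon 4, Zeta 1, Eta 9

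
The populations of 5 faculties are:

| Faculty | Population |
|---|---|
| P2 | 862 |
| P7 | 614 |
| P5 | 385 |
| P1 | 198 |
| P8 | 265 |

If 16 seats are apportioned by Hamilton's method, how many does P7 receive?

Total 2324; standard divisor 2324/16 ≈ 145.25.
Standard quotas: P2 5.935, P7 4.227, P5 2.651, P1 1.363, P8 1.824.
Lower quotas: P2 5, P7 4, P5 2, P1 1, P8 1 (sum 13, leaving 3 seats).
Remainders in descending order: P2 0.935, P8 0.824, P5 0.651, P1 0.363, P7 0.227.
The surplus seats go to P2, P8, P5.
P7 receives 4.

4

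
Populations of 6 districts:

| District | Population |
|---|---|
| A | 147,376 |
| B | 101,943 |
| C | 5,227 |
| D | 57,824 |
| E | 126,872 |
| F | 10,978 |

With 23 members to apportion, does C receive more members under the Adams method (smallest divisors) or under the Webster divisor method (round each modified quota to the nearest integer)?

Adams

Adams: A 7, B 5, C 1, D 3, E 6, F 1.
Webster: A 8, B 5, C 0, D 3, E 6, F 1.
C gets 1 under Adams and 0 under Webster.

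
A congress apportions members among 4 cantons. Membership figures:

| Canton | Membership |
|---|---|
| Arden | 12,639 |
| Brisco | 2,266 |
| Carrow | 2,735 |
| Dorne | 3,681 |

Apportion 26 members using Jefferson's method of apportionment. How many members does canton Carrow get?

3

Standard divisor 21321/26 ≈ 820.038; standard quotas: Arden 15.413, Brisco 2.763, Carrow 3.335, Dorne 4.489.
Rounding down gives 15, 2, 3, 4 = 24 seats, so the divisor must be adjusted.
With modified divisor 750: modified quotas Arden 16.852, Brisco 3.021, Carrow 3.647, Dorne 4.908.
Rounding down: Arden 16, Brisco 3, Carrow 3, Dorne 4 (total 26).
Carrow receives 3.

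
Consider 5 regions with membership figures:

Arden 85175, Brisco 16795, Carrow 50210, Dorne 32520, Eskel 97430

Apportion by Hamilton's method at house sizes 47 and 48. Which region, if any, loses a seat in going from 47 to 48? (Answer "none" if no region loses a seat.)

At 47 seats: Arden 14, Brisco 3, Carrow 8, Dorne 6, Eskel 16.
At 48 seats: Arden 14, Brisco 3, Carrow 9, Dorne 5, Eskel 17.
Dorne drops from 6 to 5.

Dorne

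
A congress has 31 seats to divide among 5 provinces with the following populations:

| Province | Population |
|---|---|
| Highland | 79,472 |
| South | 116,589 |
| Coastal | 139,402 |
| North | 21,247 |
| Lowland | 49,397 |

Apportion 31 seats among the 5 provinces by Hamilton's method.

Total 406107; standard divisor 406107/31 ≈ 13100.226.
Standard quotas: Highland 6.0665, South 8.8998, Coastal 10.6412, North 1.6219, Lowland 3.7707.
Lower quotas: Highland 6, South 8, Coastal 10, North 1, Lowland 3 (sum 28, leaving 3 seats).
Remainders in descending order: South 0.8998, Lowland 0.7707, Coastal 0.6412, North 0.6219, Highland 0.0665.
The surplus seats go to South, Lowland, Coastal.

Highland=6; South=9; Coastal=11; North=1; Lowland=4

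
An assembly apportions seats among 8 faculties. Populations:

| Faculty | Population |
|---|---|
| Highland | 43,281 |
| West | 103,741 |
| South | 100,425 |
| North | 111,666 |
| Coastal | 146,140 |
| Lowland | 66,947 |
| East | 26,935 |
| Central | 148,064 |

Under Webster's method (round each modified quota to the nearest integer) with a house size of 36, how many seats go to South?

Standard divisor 747199/36 ≈ 20755.528; standard quotas: Highland 2.085, West 4.998, South 4.838, North 5.380, Coastal 7.041, Lowland 3.226, East 1.298, Central 7.134.
Rounding to the nearest integer gives 2, 5, 5, 5, 7, 3, 1, 7 = 35 seats, so the divisor must be adjusted.
With modified divisor 20000: modified quotas Highland 2.164, West 5.187, South 5.021, North 5.583, Coastal 7.307, Lowland 3.347, East 1.347, Central 7.403.
Rounding to the nearest integer: Highland 2, West 5, South 5, North 6, Coastal 7, Lowland 3, East 1, Central 7 (total 36).
South receives 5.

5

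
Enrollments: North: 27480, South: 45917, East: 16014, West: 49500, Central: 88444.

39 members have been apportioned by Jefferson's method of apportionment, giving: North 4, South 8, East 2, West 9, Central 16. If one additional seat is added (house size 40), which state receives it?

North

Priority for the next seat is population ÷ (current seats + 1).
Priorities: North 5496.000, South 5101.889, East 5338.000, West 4950.000, Central 5202.588.
Highest priority: North.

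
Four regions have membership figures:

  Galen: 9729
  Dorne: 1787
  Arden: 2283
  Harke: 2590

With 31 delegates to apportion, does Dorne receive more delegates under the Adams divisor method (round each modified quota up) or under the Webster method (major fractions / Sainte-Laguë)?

Adams

Adams: Galen 18, Dorne 4, Arden 4, Harke 5.
Webster: Galen 19, Dorne 3, Arden 4, Harke 5.
Dorne gets 4 under Adams and 3 under Webster.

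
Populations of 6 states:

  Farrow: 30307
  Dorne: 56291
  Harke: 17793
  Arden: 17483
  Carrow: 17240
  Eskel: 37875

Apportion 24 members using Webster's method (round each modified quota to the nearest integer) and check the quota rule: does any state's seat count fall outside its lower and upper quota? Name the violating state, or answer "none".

Standard quotas: Farrow 4.110, Dorne 7.633, Harke 2.413, Arden 2.371, Carrow 2.338, Eskel 5.136.
Webster allocation: Farrow 4, Dorne 8, Harke 3, Arden 2, Carrow 2, Eskel 5.
Every allocation lies between the lower and upper quota.

none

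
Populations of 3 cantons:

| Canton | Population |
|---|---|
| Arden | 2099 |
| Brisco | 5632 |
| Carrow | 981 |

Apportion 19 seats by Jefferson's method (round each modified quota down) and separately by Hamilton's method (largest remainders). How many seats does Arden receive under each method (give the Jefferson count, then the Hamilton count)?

4 and 5

Jefferson: Arden 4, Brisco 13, Carrow 2.
Hamilton: Arden 5, Brisco 12, Carrow 2.
Arden gets 4 under Jefferson and 5 under Hamilton.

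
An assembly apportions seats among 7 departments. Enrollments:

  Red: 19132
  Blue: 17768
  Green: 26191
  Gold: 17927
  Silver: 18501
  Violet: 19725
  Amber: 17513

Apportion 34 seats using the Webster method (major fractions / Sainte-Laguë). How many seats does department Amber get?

Standard divisor 136757/34 ≈ 4022.265; standard quotas: Red 4.757, Blue 4.417, Green 6.512, Gold 4.457, Silver 4.600, Violet 4.904, Amber 4.354.
Rounding to the nearest integer gives Red 5, Blue 4, Green 7, Gold 4, Silver 5, Violet 5, Amber 4 — total 34, matching the house size, so no adjustment is needed.
Amber receives 4.

4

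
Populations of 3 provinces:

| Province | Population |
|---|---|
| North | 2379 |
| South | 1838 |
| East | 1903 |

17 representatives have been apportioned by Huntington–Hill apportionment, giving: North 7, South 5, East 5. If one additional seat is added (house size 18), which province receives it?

Priority for the next seat is population ÷ (√(s·(s+1))).
Priorities: North 317.907, South 335.571, East 347.439.
Highest priority: East.

East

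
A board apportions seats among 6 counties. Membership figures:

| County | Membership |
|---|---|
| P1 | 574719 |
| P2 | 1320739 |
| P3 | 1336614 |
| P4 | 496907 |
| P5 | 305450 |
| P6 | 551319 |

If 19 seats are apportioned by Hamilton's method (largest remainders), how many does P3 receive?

6

Total 4585748; standard divisor 4585748/19 ≈ 241355.158.
Standard quotas: P1 2.3812, P2 5.4722, P3 5.5380, P4 2.0588, P5 1.2656, P6 2.2843.
Lower quotas: P1 2, P2 5, P3 5, P4 2, P5 1, P6 2 (sum 17, leaving 2 seats).
Remainders in descending order: P3 0.5380, P2 0.4722, P1 0.3812, P6 0.2843, P5 0.2656, P4 0.0588.
Largest remainders: P3, P2 receive the extra seats.
P3 receives 6.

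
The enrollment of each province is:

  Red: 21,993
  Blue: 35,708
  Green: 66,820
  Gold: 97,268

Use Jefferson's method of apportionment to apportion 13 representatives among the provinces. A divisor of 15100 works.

With modified divisor 15100: modified quotas Red 1.456, Blue 2.365, Green 4.425, Gold 6.442.
Rounding down: Red 1, Blue 2, Green 4, Gold 6 (total 13).

Red: 1, Blue: 2, Green: 4, Gold: 6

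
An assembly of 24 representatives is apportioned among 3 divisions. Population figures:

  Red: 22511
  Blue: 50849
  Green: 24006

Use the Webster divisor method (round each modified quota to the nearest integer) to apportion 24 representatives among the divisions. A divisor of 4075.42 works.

With modified divisor 4075.42: modified quotas Red 5.524, Blue 12.477, Green 5.890.
Rounding to the nearest integer: Red 6, Blue 12, Green 6 (total 24).

Red 6, Blue 12, Green 6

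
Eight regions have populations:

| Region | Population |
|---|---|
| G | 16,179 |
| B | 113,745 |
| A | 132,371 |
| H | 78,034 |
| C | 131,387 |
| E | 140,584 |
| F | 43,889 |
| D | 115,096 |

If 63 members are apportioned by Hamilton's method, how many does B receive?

The standard divisor is 771285/63 ≈ 12242.619.
Standard quotas: G 1.3215, B 9.2909, A 10.8123, H 6.3740, C 10.7319, E 11.4832, F 3.5849, D 9.4013.
Lower quotas: G 1, B 9, A 10, H 6, C 10, E 11, F 3, D 9 (sum 59, leaving 4 seats).
Remainders in descending order: A 0.8123, C 0.7319, F 0.5849, E 0.4832, D 0.4013, H 0.3740, G 0.3215, B 0.2909.
Largest remainders: A, C, F, E receive the extra seats.
B receives 9.

9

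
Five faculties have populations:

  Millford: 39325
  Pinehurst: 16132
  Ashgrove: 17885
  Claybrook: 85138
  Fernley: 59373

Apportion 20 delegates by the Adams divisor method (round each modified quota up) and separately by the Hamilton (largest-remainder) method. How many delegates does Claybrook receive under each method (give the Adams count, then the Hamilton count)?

Adams: Millford 4, Pinehurst 2, Ashgrove 2, Claybrook 7, Fernley 5.
Hamilton: Millford 4, Pinehurst 1, Ashgrove 2, Claybrook 8, Fernley 5.
Claybrook gets 7 under Adams and 8 under Hamilton.

7 and 8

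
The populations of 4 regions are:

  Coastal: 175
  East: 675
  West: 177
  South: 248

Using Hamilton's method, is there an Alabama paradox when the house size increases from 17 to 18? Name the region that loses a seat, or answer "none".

West

At 17 seats: Coastal 2, East 9, West 3, South 3.
At 18 seats: Coastal 2, East 10, West 2, South 4.
West drops from 3 to 2.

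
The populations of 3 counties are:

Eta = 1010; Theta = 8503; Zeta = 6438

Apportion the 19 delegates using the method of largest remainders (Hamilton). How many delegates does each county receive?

Standard divisor: 15951 ÷ 19 ≈ 839.526.
Standard quotas: Eta 1.2031, Theta 10.1283, Zeta 7.6686.
Lower quotas: Eta 1, Theta 10, Zeta 7 (sum 18, leaving 1 seat).
Remainders in descending order: Zeta 0.6686, Eta 0.2031, Theta 0.1283.
Largest remainder: Zeta receives the extra seat.

Eta 1, Theta 10, Zeta 8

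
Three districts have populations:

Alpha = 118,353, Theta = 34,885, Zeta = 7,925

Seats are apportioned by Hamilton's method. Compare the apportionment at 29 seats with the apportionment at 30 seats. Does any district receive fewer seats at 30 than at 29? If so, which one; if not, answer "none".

At 29 seats: Alpha 21, Theta 6, Zeta 2.
At 30 seats: Alpha 22, Theta 7, Zeta 1.
Zeta drops from 2 to 1.

Zeta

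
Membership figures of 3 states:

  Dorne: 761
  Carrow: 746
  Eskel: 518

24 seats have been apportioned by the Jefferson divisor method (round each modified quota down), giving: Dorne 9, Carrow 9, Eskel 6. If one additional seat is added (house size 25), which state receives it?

Priority for the next seat is population ÷ (current seats + 1).
Priorities: Dorne 76.100, Carrow 74.600, Eskel 74.000.
Highest priority: Dorne.

Dorne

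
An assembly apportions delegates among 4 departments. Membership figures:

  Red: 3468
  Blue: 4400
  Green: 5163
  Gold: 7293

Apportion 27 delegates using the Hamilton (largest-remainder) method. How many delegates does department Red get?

Standard divisor: 20324 ÷ 27 ≈ 752.741.
Standard quotas: Red 4.6072, Blue 5.8453, Green 6.8589, Gold 9.6886.
Lower quotas: Red 4, Blue 5, Green 6, Gold 9 (sum 24, leaving 3 seats).
Remainders in descending order: Green 0.8589, Blue 0.8453, Gold 0.6886, Red 0.6072.
Largest remainders: Green, Blue, Gold receive the extra seats.
Red receives 4.

4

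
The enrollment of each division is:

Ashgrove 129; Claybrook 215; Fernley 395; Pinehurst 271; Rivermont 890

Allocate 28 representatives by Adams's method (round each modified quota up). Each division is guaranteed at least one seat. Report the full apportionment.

Ashgrove 2, Claybrook 3, Fernley 6, Pinehurst 4, Rivermont 13

Standard divisor 1900/28 ≈ 67.857; standard quotas: Ashgrove 1.901, Claybrook 3.168, Fernley 5.821, Pinehurst 3.994, Rivermont 13.116.
Rounding up gives 2, 4, 6, 4, 14 = 30 seats, so the divisor must be adjusted.
With modified divisor 73: modified quotas Ashgrove 1.767, Claybrook 2.945, Fernley 5.411, Pinehurst 3.712, Rivermont 12.192.
Rounding up: Ashgrove 2, Claybrook 3, Fernley 6, Pinehurst 4, Rivermont 13 (total 28).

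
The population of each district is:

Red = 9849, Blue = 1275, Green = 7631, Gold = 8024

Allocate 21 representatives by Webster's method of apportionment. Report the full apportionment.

Red=8; Blue=1; Green=6; Gold=6

Standard divisor 26779/21 ≈ 1275.19; standard quotas: Red 7.724, Blue 1.000, Green 5.984, Gold 6.292.
Rounding to the nearest integer gives Red 8, Blue 1, Green 6, Gold 6 — total 21, matching the house size, so no adjustment is needed.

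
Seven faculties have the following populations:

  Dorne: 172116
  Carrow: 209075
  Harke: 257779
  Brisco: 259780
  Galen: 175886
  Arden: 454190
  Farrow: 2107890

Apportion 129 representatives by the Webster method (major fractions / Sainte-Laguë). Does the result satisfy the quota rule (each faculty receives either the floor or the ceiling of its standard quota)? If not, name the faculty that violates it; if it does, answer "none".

Standard quotas: Dorne 6.105, Carrow 7.416, Harke 9.144, Brisco 9.215, Galen 6.239, Arden 16.111, Farrow 74.770.
Webster allocation: Dorne 6, Carrow 7, Harke 9, Brisco 9, Galen 6, Arden 16, Farrow 76.
Farrow has quota 74.770 (lower 74, upper 75) but receives 76 — outside the quota interval.

Farrow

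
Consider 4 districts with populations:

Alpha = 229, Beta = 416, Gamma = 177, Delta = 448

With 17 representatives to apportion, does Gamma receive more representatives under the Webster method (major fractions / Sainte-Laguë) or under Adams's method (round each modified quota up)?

Webster: Alpha 3, Beta 6, Gamma 2, Delta 6.
Adams: Alpha 3, Beta 5, Gamma 3, Delta 6.
Gamma gets 2 under Webster and 3 under Adams.

Adams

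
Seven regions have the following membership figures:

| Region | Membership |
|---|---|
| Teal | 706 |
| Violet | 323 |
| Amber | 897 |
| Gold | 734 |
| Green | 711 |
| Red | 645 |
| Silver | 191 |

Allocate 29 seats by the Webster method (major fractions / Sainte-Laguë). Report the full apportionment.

Teal 5, Violet 2, Amber 6, Gold 5, Green 5, Red 5, Silver 1

Standard divisor 4207/29 ≈ 145.069; standard quotas: Teal 4.867, Violet 2.227, Amber 6.183, Gold 5.060, Green 4.901, Red 4.446, Silver 1.317.
Rounding to the nearest integer gives 5, 2, 6, 5, 5, 4, 1 = 28 seats, so the divisor must be adjusted.
With modified divisor 140: modified quotas Teal 5.043, Violet 2.307, Amber 6.407, Gold 5.243, Green 5.079, Red 4.607, Silver 1.364.
Rounding to the nearest integer: Teal 5, Violet 2, Amber 6, Gold 5, Green 5, Red 5, Silver 1 (total 29).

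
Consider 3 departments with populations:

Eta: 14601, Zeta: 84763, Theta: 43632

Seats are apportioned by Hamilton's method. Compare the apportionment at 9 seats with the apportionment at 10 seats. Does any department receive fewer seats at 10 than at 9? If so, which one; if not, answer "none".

At 9 seats: Eta 1, Zeta 5, Theta 3.
At 10 seats: Eta 1, Zeta 6, Theta 3.
No department's allocation decreased.

none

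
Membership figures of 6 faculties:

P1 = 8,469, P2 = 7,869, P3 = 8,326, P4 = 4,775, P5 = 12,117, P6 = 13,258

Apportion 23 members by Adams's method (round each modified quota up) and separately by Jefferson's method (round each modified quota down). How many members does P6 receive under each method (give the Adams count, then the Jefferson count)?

5 and 6

Adams: P1 4, P2 3, P3 4, P4 2, P5 5, P6 5.
Jefferson: P1 4, P2 3, P3 3, P4 2, P5 5, P6 6.
P6 gets 5 under Adams and 6 under Jefferson.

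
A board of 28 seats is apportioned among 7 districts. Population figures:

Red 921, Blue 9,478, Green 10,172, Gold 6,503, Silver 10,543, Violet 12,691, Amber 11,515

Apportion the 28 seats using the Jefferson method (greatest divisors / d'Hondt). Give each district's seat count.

Red: 0; Blue: 4; Green: 5; Gold: 3; Silver: 5; Violet: 6; Amber: 5

Standard divisor 61823/28 ≈ 2207.964; standard quotas: Red 0.417, Blue 4.293, Green 4.607, Gold 2.945, Silver 4.775, Violet 5.748, Amber 5.215.
Rounding down gives 0, 4, 4, 2, 4, 5, 5 = 24 seats, so the divisor must be adjusted.
With modified divisor 2000: modified quotas Red 0.461, Blue 4.739, Green 5.086, Gold 3.252, Silver 5.271, Violet 6.346, Amber 5.758.
Rounding down: Red 0, Blue 4, Green 5, Gold 3, Silver 5, Violet 6, Amber 5 (total 28).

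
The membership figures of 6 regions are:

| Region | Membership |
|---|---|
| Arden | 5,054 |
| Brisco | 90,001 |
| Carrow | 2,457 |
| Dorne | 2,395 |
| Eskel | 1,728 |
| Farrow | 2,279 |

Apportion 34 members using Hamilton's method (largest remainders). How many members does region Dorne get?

The standard divisor is 103914/34 ≈ 3056.294.
Standard quotas: Arden 1.6536, Brisco 29.4478, Carrow 0.8039, Dorne 0.7836, Eskel 0.5654, Farrow 0.7457.
Lower quotas: Arden 1, Brisco 29, Carrow 0, Dorne 0, Eskel 0, Farrow 0 (sum 30, leaving 4 seats).
Remainders in descending order: Carrow 0.8039, Dorne 0.7836, Farrow 0.7457, Arden 0.6536, Eskel 0.5654, Brisco 0.4478.
Largest remainders: Carrow, Dorne, Farrow, Arden receive the extra seats.
Dorne receives 1.

1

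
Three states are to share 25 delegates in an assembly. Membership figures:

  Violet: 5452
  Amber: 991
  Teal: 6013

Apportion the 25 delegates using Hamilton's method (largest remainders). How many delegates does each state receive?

Violet 11; Amber 2; Teal 12

Total 12456; standard divisor 12456/25 ≈ 498.24.
Standard quotas: Violet 10.9425, Amber 1.9890, Teal 12.0685.
Lower quotas: Violet 10, Amber 1, Teal 12 (sum 23, leaving 2 seats).
Remainders in descending order: Amber 0.9890, Violet 0.9425, Teal 0.0685.
Largest remainders: Amber, Violet receive the extra seats.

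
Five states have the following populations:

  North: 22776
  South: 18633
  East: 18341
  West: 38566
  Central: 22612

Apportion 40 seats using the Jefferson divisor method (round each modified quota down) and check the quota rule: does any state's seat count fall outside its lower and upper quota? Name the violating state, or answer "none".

Standard quotas: North 7.534, South 6.163, East 6.067, West 12.757, Central 7.479.
Jefferson allocation: North 8, South 6, East 6, West 13, Central 7.
Every allocation lies between the lower and upper quota.

none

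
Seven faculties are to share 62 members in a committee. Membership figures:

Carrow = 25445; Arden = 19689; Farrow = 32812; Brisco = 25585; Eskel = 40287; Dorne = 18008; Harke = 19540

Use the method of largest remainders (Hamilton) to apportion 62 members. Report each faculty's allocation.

The standard divisor is 181366/62 ≈ 2925.258.
Standard quotas: Carrow 8.6984, Arden 6.7307, Farrow 11.2168, Brisco 8.7462, Eskel 13.7721, Dorne 6.1560, Harke 6.6798.
Lower quotas: Carrow 8, Arden 6, Farrow 11, Brisco 8, Eskel 13, Dorne 6, Harke 6 (sum 58, leaving 4 seats).
Remainders in descending order: Eskel 0.7721, Brisco 0.7462, Arden 0.7307, Carrow 0.6984, Harke 0.6798, Farrow 0.2168, Dorne 0.1560.
Largest remainders: Eskel, Brisco, Arden, Carrow receive the extra seats.

Carrow 9, Arden 7, Farrow 11, Brisco 9, Eskel 14, Dorne 6, Harke 6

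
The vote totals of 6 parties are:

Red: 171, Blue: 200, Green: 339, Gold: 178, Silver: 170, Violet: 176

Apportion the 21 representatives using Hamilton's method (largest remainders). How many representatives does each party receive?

The standard divisor is 1234/21 ≈ 58.762.
Standard quotas: Red 2.910, Blue 3.404, Green 5.769, Gold 3.029, Silver 2.893, Violet 2.995.
Lower quotas: Red 2, Blue 3, Green 5, Gold 3, Silver 2, Violet 2 (sum 17, leaving 4 seats).
Remainders in descending order: Violet 0.995, Red 0.910, Silver 0.893, Green 0.769, Blue 0.404, Gold 0.029.
Largest remainders: Violet, Red, Silver, Green receive the extra seats.

Red=3; Blue=3; Green=6; Gold=3; Silver=3; Violet=3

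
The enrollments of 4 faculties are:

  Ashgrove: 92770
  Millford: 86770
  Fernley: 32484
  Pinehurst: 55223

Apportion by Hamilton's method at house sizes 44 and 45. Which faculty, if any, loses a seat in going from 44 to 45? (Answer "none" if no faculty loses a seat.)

Fernley

At 44 seats: Ashgrove 15, Millford 14, Fernley 6, Pinehurst 9.
At 45 seats: Ashgrove 16, Millford 15, Fernley 5, Pinehurst 9.
Fernley drops from 6 to 5.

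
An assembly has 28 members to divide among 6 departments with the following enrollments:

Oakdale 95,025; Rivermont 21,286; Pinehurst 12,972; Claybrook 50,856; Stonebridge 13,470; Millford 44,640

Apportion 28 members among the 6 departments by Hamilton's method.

Oakdale 11, Rivermont 2, Pinehurst 2, Claybrook 6, Stonebridge 2, Millford 5

Standard divisor: 238249 ÷ 28 ≈ 8508.893.
Standard quotas: Oakdale 11.1677, Rivermont 2.5016, Pinehurst 1.5245, Claybrook 5.9768, Stonebridge 1.5830, Millford 5.2463.
Lower quotas: Oakdale 11, Rivermont 2, Pinehurst 1, Claybrook 5, Stonebridge 1, Millford 5 (sum 25, leaving 3 seats).
Remainders in descending order: Claybrook 0.9768, Stonebridge 0.5830, Pinehurst 0.5245, Rivermont 0.5016, Millford 0.2463, Oakdale 0.1677.
Largest remainders: Claybrook, Stonebridge, Pinehurst receive the extra seats.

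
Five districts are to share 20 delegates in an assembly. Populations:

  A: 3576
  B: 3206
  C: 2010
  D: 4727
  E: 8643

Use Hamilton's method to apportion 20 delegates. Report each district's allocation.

Standard divisor: 22162 ÷ 20 ≈ 1108.1.
Standard quotas: A 3.2271, B 2.8932, C 1.8139, D 4.2659, E 7.7998.
Lower quotas: A 3, B 2, C 1, D 4, E 7 (sum 17, leaving 3 seats).
Remainders in descending order: B 0.8932, C 0.8139, E 0.7998, D 0.2659, A 0.2271.
The surplus seats go to B, C, E.

A=3, B=3, C=2, D=4, E=8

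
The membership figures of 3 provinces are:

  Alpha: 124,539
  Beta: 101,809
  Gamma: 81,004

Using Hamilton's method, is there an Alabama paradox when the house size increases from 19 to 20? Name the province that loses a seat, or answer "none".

none

At 19 seats: Alpha 8, Beta 6, Gamma 5.
At 20 seats: Alpha 8, Beta 7, Gamma 5.
No province's allocation decreased.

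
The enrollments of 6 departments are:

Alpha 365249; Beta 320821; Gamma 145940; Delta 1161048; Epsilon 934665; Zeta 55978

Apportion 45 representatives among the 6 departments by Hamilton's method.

The standard divisor is 2983701/45 ≈ 66304.467.
Standard quotas: Alpha 5.5087, Beta 4.8386, Gamma 2.2011, Delta 17.5109, Epsilon 14.0966, Zeta 0.8443.
Lower quotas: Alpha 5, Beta 4, Gamma 2, Delta 17, Epsilon 14, Zeta 0 (sum 42, leaving 3 seats).
Remainders in descending order: Zeta 0.8443, Beta 0.8386, Delta 0.5109, Alpha 0.5087, Gamma 0.2011, Epsilon 0.0966.
Largest remainders: Zeta, Beta, Delta receive the extra seats.

Alpha: 5, Beta: 5, Gamma: 2, Delta: 18, Epsilon: 14, Zeta: 1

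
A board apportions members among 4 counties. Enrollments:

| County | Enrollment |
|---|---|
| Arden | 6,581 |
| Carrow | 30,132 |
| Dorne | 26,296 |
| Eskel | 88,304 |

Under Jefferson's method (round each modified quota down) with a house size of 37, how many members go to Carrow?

7

Standard divisor 151313/37 ≈ 4089.541; standard quotas: Arden 1.609, Carrow 7.368, Dorne 6.430, Eskel 21.593.
Rounding down gives 1, 7, 6, 21 = 35 seats, so the divisor must be adjusted.
With modified divisor 3800: modified quotas Arden 1.732, Carrow 7.929, Dorne 6.920, Eskel 23.238.
Rounding down: Arden 1, Carrow 7, Dorne 6, Eskel 23 (total 37).
Carrow receives 7.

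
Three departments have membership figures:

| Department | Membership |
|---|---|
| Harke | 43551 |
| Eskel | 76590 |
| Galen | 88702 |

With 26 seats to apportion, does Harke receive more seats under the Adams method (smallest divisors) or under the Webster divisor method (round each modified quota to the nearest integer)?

Adams: Harke 6, Eskel 9, Galen 11.
Webster: Harke 5, Eskel 10, Galen 11.
Harke gets 6 under Adams and 5 under Webster.

Adams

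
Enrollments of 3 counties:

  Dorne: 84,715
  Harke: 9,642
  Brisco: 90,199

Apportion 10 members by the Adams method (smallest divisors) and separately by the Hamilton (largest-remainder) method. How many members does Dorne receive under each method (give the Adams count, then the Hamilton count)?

4 and 5

Adams: Dorne 4, Harke 1, Brisco 5.
Hamilton: Dorne 5, Harke 0, Brisco 5.
Dorne gets 4 under Adams and 5 under Hamilton.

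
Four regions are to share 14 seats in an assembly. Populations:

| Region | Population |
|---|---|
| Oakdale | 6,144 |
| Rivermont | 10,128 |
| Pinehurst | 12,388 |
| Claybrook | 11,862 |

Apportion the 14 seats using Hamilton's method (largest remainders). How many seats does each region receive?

Oakdale=2, Rivermont=4, Pinehurst=4, Claybrook=4

The standard divisor is 40522/14 ≈ 2894.429.
Standard quotas: Oakdale 2.1227, Rivermont 3.4991, Pinehurst 4.2799, Claybrook 4.0982.
Lower quotas: Oakdale 2, Rivermont 3, Pinehurst 4, Claybrook 4 (sum 13, leaving 1 seat).
Remainders in descending order: Rivermont 0.4991, Pinehurst 0.2799, Oakdale 0.1227, Claybrook 0.0982.
The surplus seat goes to Rivermont.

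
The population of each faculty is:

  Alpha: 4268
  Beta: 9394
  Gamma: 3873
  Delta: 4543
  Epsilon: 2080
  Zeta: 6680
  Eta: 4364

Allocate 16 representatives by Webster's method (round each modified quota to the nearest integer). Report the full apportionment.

Alpha: 2, Beta: 4, Gamma: 2, Delta: 2, Epsilon: 1, Zeta: 3, Eta: 2

Standard divisor 35202/16 ≈ 2200.125; standard quotas: Alpha 1.940, Beta 4.270, Gamma 1.760, Delta 2.065, Epsilon 0.945, Zeta 3.036, Eta 1.984.
Rounding to the nearest integer gives Alpha 2, Beta 4, Gamma 2, Delta 2, Epsilon 1, Zeta 3, Eta 2 — total 16, matching the house size, so no adjustment is needed.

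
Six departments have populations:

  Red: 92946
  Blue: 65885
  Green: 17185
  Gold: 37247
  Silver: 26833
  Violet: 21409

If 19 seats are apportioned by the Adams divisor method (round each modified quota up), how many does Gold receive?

3

Standard divisor 261505/19 ≈ 13763.421; standard quotas: Red 6.753, Blue 4.787, Green 1.249, Gold 2.706, Silver 1.950, Violet 1.555.
Rounding up gives 7, 5, 2, 3, 2, 2 = 21 seats, so the divisor must be adjusted.
With modified divisor 16800: modified quotas Red 5.532, Blue 3.922, Green 1.023, Gold 2.217, Silver 1.597, Violet 1.274.
Rounding up: Red 6, Blue 4, Green 2, Gold 3, Silver 2, Violet 2 (total 19).
Gold receives 3.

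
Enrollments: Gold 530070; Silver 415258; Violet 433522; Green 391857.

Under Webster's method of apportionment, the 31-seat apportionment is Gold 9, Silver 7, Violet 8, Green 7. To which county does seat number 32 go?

Gold

Priority for the next seat is population ÷ (current seats + 0.5).
Priorities: Gold 55796.842, Silver 55367.733, Violet 51002.588, Green 52247.600.
Highest priority: Gold.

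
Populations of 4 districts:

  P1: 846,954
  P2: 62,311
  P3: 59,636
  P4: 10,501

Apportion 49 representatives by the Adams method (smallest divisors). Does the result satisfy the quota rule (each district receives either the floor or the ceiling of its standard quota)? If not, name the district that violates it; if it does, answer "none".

Standard quotas: P1 42.374, P2 3.117, P3 2.984, P4 0.525.
Adams allocation: P1 41, P2 4, P3 3, P4 1.
P1 has quota 42.374 (lower 42, upper 43) but receives 41 — outside the quota interval.

P1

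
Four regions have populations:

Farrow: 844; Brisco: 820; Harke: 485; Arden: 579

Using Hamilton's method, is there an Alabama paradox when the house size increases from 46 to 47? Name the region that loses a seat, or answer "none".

At 46 seats: Farrow 14, Brisco 14, Harke 8, Arden 10.
At 47 seats: Farrow 15, Brisco 14, Harke 8, Arden 10.
No region's allocation decreased.

none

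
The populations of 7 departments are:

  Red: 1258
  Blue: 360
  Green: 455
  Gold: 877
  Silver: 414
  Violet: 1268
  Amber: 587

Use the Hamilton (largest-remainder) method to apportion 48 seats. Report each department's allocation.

Red: 12; Blue: 3; Green: 4; Gold: 8; Silver: 4; Violet: 12; Amber: 5

The standard divisor is 5219/48 ≈ 108.729.
Standard quotas: Red 11.570, Blue 3.311, Green 4.185, Gold 8.066, Silver 3.808, Violet 11.662, Amber 5.399.
Lower quotas: Red 11, Blue 3, Green 4, Gold 8, Silver 3, Violet 11, Amber 5 (sum 45, leaving 3 seats).
Remainders in descending order: Silver 0.808, Violet 0.662, Red 0.570, Amber 0.399, Blue 0.311, Green 0.185, Gold 0.066.
Largest remainders: Silver, Violet, Red receive the extra seats.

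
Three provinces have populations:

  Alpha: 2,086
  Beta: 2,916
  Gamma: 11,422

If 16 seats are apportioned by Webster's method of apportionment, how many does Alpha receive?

2

Standard divisor 16424/16 ≈ 1026.5; standard quotas: Alpha 2.032, Beta 2.841, Gamma 11.127.
Rounding to the nearest integer gives Alpha 2, Beta 3, Gamma 11 — total 16, matching the house size, so no adjustment is needed.
Alpha receives 2.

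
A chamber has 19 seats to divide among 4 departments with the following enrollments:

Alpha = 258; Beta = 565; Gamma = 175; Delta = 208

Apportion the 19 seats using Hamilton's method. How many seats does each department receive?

Total 1206; standard divisor 1206/19 ≈ 63.474.
Standard quotas: Alpha 4.065, Beta 8.901, Gamma 2.757, Delta 3.277.
Lower quotas: Alpha 4, Beta 8, Gamma 2, Delta 3 (sum 17, leaving 2 seats).
Remainders in descending order: Beta 0.901, Gamma 0.757, Delta 0.277, Alpha 0.065.
Largest remainders: Beta, Gamma receive the extra seats.

Alpha 4, Beta 9, Gamma 3, Delta 3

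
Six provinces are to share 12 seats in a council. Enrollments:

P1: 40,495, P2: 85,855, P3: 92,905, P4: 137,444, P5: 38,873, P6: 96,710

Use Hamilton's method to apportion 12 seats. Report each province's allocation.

The standard divisor is 492282/12 ≈ 41023.5.
Standard quotas: P1 0.9871, P2 2.0928, P3 2.2647, P4 3.3504, P5 0.9476, P6 2.3574.
Lower quotas: P1 0, P2 2, P3 2, P4 3, P5 0, P6 2 (sum 9, leaving 3 seats).
Remainders in descending order: P1 0.9871, P5 0.9476, P6 0.3574, P4 0.3504, P3 0.2647, P2 0.0928.
The surplus seats go to P1, P5, P6.

P1=1; P2=2; P3=2; P4=3; P5=1; P6=3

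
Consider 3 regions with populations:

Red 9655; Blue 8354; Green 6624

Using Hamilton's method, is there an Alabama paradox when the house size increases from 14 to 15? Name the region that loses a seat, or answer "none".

At 14 seats: Red 5, Blue 5, Green 4.
At 15 seats: Red 6, Blue 5, Green 4.
No region's allocation decreased.

none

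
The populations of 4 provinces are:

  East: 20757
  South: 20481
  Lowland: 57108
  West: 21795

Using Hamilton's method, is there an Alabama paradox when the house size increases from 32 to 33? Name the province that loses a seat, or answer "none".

At 32 seats: East 6, South 5, Lowland 15, West 6.
At 33 seats: East 6, South 5, Lowland 16, West 6.
No province's allocation decreased.

none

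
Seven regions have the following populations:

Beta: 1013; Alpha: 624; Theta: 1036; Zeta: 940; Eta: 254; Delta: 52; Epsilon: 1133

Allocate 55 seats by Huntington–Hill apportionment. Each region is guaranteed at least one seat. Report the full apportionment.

Beta 11, Alpha 7, Theta 11, Zeta 10, Eta 3, Delta 1, Epsilon 12

With divisor 93: modified quotas Beta 10.892, Alpha 6.710, Theta 11.140, Zeta 10.108, Eta 2.731, Delta 0.559, Epsilon 12.183.
Geometric-mean thresholds: Beta √(10·11)=10.488, Alpha √(6·7)=6.481, Theta √(11·12)=11.489, Zeta √(10·11)=10.488, Eta √(2·3)=2.449, Delta (min 1), Epsilon √(12·13)=12.490.
Each quota rounded against its threshold gives Beta 11, Alpha 7, Theta 11, Zeta 10, Eta 3, Delta 1, Epsilon 12 (total 55).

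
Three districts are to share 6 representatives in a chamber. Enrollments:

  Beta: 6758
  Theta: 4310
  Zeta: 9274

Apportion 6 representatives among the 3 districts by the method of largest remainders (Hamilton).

The standard divisor is 20342/6 ≈ 3390.333.
Standard quotas: Beta 1.9933, Theta 1.2713, Zeta 2.7354.
Lower quotas: Beta 1, Theta 1, Zeta 2 (sum 4, leaving 2 seats).
Remainders in descending order: Beta 0.9933, Zeta 0.7354, Theta 0.2713.
Largest remainders: Beta, Zeta receive the extra seats.

Beta: 2; Theta: 1; Zeta: 3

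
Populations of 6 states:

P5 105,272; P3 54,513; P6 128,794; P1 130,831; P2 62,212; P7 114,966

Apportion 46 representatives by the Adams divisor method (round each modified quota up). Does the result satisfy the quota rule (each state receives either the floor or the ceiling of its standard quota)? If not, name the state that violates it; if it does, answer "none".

none

Standard quotas: P5 8.117, P3 4.203, P6 9.931, P1 10.088, P2 4.797, P7 8.864.
Adams allocation: P5 8, P3 4, P6 10, P1 10, P2 5, P7 9.
Every allocation lies between the lower and upper quota.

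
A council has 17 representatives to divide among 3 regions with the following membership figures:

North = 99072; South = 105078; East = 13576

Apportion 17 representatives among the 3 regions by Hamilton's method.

North 8, South 8, East 1

The standard divisor is 217726/17 ≈ 12807.412.
Standard quotas: North 7.7355, South 8.2045, East 1.0600.
Lower quotas: North 7, South 8, East 1 (sum 16, leaving 1 seat).
Remainders in descending order: North 0.7355, South 0.2045, East 0.0600.
The surplus seat goes to North.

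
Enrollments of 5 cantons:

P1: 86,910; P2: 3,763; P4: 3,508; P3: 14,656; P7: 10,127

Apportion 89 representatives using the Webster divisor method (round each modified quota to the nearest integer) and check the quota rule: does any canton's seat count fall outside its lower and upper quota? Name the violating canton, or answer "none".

Standard quotas: P1 65.020, P2 2.815, P4 2.624, P3 10.965, P7 7.576.
Webster allocation: P1 64, P2 3, P4 3, P3 11, P7 8.
P1 has quota 65.020 (lower 65, upper 66) but receives 64 — outside the quota interval.

P1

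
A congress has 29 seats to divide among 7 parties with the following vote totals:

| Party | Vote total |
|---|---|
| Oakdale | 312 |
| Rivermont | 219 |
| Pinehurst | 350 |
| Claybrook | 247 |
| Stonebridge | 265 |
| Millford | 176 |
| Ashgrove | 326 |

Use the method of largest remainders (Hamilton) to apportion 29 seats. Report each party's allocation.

The standard divisor is 1895/29 ≈ 65.345.
Standard quotas: Oakdale 4.775, Rivermont 3.351, Pinehurst 5.356, Claybrook 3.780, Stonebridge 4.055, Millford 2.693, Ashgrove 4.989.
Lower quotas: Oakdale 4, Rivermont 3, Pinehurst 5, Claybrook 3, Stonebridge 4, Millford 2, Ashgrove 4 (sum 25, leaving 4 seats).
Remainders in descending order: Ashgrove 0.989, Claybrook 0.780, Oakdale 0.775, Millford 0.693, Pinehurst 0.356, Rivermont 0.351, Stonebridge 0.055.
The surplus seats go to Ashgrove, Claybrook, Oakdale, Millford.

Oakdale 5, Rivermont 3, Pinehurst 5, Claybrook 4, Stonebridge 4, Millford 3, Ashgrove 5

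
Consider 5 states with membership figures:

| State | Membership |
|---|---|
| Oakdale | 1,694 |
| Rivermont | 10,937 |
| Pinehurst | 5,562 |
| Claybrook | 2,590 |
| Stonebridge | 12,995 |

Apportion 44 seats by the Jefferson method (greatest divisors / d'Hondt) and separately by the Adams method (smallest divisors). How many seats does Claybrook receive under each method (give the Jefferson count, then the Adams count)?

3 and 4

Jefferson: Oakdale 2, Rivermont 15, Pinehurst 7, Claybrook 3, Stonebridge 17.
Adams: Oakdale 3, Rivermont 14, Pinehurst 7, Claybrook 4, Stonebridge 16.
Claybrook gets 3 under Jefferson and 4 under Adams.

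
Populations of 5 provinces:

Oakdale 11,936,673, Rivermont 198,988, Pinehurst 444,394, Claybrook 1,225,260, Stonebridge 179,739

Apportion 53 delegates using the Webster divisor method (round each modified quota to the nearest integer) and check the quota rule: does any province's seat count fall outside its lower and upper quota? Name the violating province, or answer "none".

Oakdale

Standard quotas: Oakdale 45.237, Rivermont 0.754, Pinehurst 1.684, Claybrook 4.643, Stonebridge 0.681.
Webster allocation: Oakdale 44, Rivermont 1, Pinehurst 2, Claybrook 5, Stonebridge 1.
Oakdale has quota 45.237 (lower 45, upper 46) but receives 44 — outside the quota interval.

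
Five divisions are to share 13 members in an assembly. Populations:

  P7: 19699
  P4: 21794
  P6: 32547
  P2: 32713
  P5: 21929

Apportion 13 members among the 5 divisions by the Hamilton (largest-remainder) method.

Standard divisor: 128682 ÷ 13 ≈ 9898.615.
Standard quotas: P7 1.9901, P4 2.2017, P6 3.2880, P2 3.3048, P5 2.2154.
Lower quotas: P7 1, P4 2, P6 3, P2 3, P5 2 (sum 11, leaving 2 seats).
Remainders in descending order: P7 0.9901, P2 0.3048, P6 0.2880, P5 0.2154, P4 0.2017.
Largest remainders: P7, P2 receive the extra seats.

P7: 2, P4: 2, P6: 3, P2: 4, P5: 2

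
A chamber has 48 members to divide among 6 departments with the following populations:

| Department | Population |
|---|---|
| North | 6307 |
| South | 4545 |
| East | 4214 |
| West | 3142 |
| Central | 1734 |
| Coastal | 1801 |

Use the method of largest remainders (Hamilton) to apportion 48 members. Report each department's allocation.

Standard divisor: 21743 ÷ 48 ≈ 452.979.
Standard quotas: North 13.9234, South 10.0336, East 9.3029, West 6.9363, Central 3.8280, Coastal 3.9759.
Lower quotas: North 13, South 10, East 9, West 6, Central 3, Coastal 3 (sum 44, leaving 4 seats).
Remainders in descending order: Coastal 0.9759, West 0.9363, North 0.9234, Central 0.8280, East 0.3029, South 0.0336.
The surplus seats go to Coastal, West, North, Central.

North 14, South 10, East 9, West 7, Central 4, Coastal 4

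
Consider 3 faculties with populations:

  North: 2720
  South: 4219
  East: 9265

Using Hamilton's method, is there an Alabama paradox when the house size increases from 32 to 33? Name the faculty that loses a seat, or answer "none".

North

At 32 seats: North 6, South 8, East 18.
At 33 seats: North 5, South 9, East 19.
North drops from 6 to 5.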